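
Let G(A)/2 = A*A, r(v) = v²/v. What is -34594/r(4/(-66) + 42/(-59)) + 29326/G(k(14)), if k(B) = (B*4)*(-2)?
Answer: 26403660217/589568 ≈ 44785.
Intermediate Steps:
k(B) = -8*B (k(B) = (4*B)*(-2) = -8*B)
r(v) = v
G(A) = 2*A² (G(A) = 2*(A*A) = 2*A²)
-34594/r(4/(-66) + 42/(-59)) + 29326/G(k(14)) = -34594/(4/(-66) + 42/(-59)) + 29326/((2*(-8*14)²)) = -34594/(4*(-1/66) + 42*(-1/59)) + 29326/((2*(-112)²)) = -34594/(-2/33 - 42/59) + 29326/((2*12544)) = -34594/(-1504/1947) + 29326/25088 = -34594*(-1947/1504) + 29326*(1/25088) = 33677259/752 + 14663/12544 = 26403660217/589568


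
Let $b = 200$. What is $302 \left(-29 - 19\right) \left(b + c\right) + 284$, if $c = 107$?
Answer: $-4449988$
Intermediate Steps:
$302 \left(-29 - 19\right) \left(b + c\right) + 284 = 302 \left(-29 - 19\right) \left(200 + 107\right) + 284 = 302 \left(\left(-48\right) 307\right) + 284 = 302 \left(-14736\right) + 284 = -4450272 + 284 = -4449988$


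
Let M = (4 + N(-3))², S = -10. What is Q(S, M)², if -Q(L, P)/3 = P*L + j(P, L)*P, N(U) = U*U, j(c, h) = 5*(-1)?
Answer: 57836025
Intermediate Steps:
j(c, h) = -5
N(U) = U²
M = 169 (M = (4 + (-3)²)² = (4 + 9)² = 13² = 169)
Q(L, P) = 15*P - 3*L*P (Q(L, P) = -3*(P*L - 5*P) = -3*(L*P - 5*P) = -3*(-5*P + L*P) = 15*P - 3*L*P)
Q(S, M)² = (3*169*(5 - 1*(-10)))² = (3*169*(5 + 10))² = (3*169*15)² = 7605² = 57836025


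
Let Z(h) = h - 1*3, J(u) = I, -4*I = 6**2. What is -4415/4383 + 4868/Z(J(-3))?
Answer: -1782452/4383 ≈ -406.67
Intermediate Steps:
I = -9 (I = -1/4*6**2 = -1/4*36 = -9)
J(u) = -9
Z(h) = -3 + h (Z(h) = h - 3 = -3 + h)
-4415/4383 + 4868/Z(J(-3)) = -4415/4383 + 4868/(-3 - 9) = -4415*1/4383 + 4868/(-12) = -4415/4383 + 4868*(-1/12) = -4415/4383 - 1217/3 = -1782452/4383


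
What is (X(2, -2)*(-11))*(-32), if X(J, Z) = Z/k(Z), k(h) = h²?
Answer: -176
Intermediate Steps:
X(J, Z) = 1/Z (X(J, Z) = Z/(Z²) = Z/Z² = 1/Z)
(X(2, -2)*(-11))*(-32) = (-11/(-2))*(-32) = -½*(-11)*(-32) = (11/2)*(-32) = -176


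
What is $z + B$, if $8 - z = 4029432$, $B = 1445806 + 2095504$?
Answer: $-488114$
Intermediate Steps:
$B = 3541310$
$z = -4029424$ ($z = 8 - 4029432 = -4029424$)
$z + B = -4029424 + 3541310 = -488114$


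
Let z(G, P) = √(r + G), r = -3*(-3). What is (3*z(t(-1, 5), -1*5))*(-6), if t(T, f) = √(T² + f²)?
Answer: -18*√(9 + √26) ≈ -67.588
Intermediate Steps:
r = 9
z(G, P) = √(9 + G)
(3*z(t(-1, 5), -1*5))*(-6) = (3*√(9 + √((-1)² + 5²)))*(-6) = (3*√(9 + √(1 + 25)))*(-6) = (3*√(9 + √26))*(-6) = -18*√(9 + √26)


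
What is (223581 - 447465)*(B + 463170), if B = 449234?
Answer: -204272657136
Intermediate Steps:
(223581 - 447465)*(B + 463170) = (223581 - 447465)*(449234 + 463170) = -223884*912404 = -204272657136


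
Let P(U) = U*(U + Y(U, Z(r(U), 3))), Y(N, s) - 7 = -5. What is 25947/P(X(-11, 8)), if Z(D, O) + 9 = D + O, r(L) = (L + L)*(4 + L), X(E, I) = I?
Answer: 25947/80 ≈ 324.34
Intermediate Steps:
r(L) = 2*L*(4 + L) (r(L) = (2*L)*(4 + L) = 2*L*(4 + L))
Z(D, O) = -9 + D + O (Z(D, O) = -9 + (D + O) = -9 + D + O)
Y(N, s) = 2 (Y(N, s) = 7 - 5 = 2)
P(U) = U*(2 + U) (P(U) = U*(U + 2) = U*(2 + U))
25947/P(X(-11, 8)) = 25947/((8*(2 + 8))) = 25947/((8*10)) = 25947/80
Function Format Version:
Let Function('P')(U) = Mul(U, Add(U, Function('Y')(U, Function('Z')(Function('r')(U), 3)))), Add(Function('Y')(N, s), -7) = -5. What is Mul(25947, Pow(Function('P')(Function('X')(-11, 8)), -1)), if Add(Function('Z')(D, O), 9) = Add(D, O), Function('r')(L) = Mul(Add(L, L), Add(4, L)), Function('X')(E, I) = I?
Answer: Rational(25947, 80) ≈ 324.34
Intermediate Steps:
Function('r')(L) = Mul(2, L, Add(4, L)) (Function('r')(L) = Mul(Mul(2, L), Add(4, L)) = Mul(2, L, Add(4, L)))
Function('Z')(D, O) = Add(-9, D, O) (Function('Z')(D, O) = Add(-9, Add(D, O)) = Add(-9, D, O))
Function('Y')(N, s) = 2 (Function('Y')(N, s) = Add(7, -5) = 2)
Function('P')(U) = Mul(U, Add(2, U)) (Function('P')(U) = Mul(U, Add(U, 2)) = Mul(U, Add(2, U)))
Mul(25947, Pow(Function('P')(Function('X')(-11, 8)), -1)) = Mul(25947, Pow(Mul(8, Add(2, 8)), -1)) = Mul(25947, Pow(Mul(8, 10), -1)) = Mul(25947, Pow(80, -1)) = Mul(25947, Rational(1, 80)) = Rational(25947, 80)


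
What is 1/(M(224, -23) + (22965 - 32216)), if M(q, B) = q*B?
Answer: -1/14403 ≈ -6.9430e-5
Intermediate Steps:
M(q, B) = B*q
1/(M(224, -23) + (22965 - 32216)) = 1/(-23*224 + (22965 - 32216)) = 1/(-5152 - 9251) = 1/(-14403) = -1/14403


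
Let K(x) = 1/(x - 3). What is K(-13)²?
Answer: 1/256 ≈ 0.0039063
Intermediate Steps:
K(x) = 1/(-3 + x)
K(-13)² = (1/(-3 - 13))² = (1/(-16))² = (-1/16)² = 1/256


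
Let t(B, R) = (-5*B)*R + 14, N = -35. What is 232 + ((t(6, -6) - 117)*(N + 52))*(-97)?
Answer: -126741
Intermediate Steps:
t(B, R) = 14 - 5*B*R (t(B, R) = -5*B*R + 14 = 14 - 5*B*R)
232 + ((t(6, -6) - 117)*(N + 52))*(-97) = 232 + (((14 - 5*6*(-6)) - 117)*(-35 + 52))*(-97) = 232 + (((14 + 180) - 117)*17)*(-97) = 232 + ((194 - 117)*17)*(-97) = 232 + (77*17)*(-97) = 232 + 1309*(-97) = 232 - 126973 = -126741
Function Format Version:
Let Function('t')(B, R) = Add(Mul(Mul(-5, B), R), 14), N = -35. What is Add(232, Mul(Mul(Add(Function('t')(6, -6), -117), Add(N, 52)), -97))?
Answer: -126741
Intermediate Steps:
Function('t')(B, R) = Add(14, Mul(-5, B, R)) (Function('t')(B, R) = Add(Mul(-5, B, R), 14) = Add(14, Mul(-5, B, R)))
Add(232, Mul(Mul(Add(Function('t')(6, -6), -117), Add(N, 52)), -97)) = Add(232, Mul(Mul(Add(Add(14, Mul(-5, 6, -6)), -117), Add(-35, 52)), -97)) = Add(232, Mul(Mul(Add(Add(14, 180), -117), 17), -97)) = Add(232, Mul(Mul(Add(194, -117), 17), -97)) = Add(232, Mul(Mul(77, 17), -97)) = Add(232, Mul(1309, -97)) = Add(232, -126973) = -126741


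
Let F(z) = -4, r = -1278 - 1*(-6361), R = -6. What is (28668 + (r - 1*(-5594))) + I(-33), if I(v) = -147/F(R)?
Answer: 157527/4 ≈ 39382.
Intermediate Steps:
r = 5083 (r = -1278 + 6361 = 5083)
I(v) = 147/4 (I(v) = -147/(-4) = -147*(-¼) = 147/4)
(28668 + (r - 1*(-5594))) + I(-33) = (28668 + (5083 - 1*(-5594))) + 147/4 = (28668 + (5083 + 5594)) + 147/4 = (28668 + 10677) + 147/4 = 39345 + 147/4 = 157527/4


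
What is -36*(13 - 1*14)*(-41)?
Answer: -1476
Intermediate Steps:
-36*(13 - 1*14)*(-41) = -36*(13 - 14)*(-41) = -36*(-1)*(-41) = 36*(-41) = -1476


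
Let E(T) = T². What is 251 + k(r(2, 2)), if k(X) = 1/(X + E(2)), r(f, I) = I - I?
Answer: 1005/4 ≈ 251.25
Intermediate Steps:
r(f, I) = 0
k(X) = 1/(4 + X) (k(X) = 1/(X + 2²) = 1/(X + 4) = 1/(4 + X))
251 + k(r(2, 2)) = 251 + 1/(4 + 0) = 251 + 1/4 = 251 + ¼ = 1005/4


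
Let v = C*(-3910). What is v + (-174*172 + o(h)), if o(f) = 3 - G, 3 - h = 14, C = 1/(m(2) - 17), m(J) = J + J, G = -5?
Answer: -385050/13 ≈ -29619.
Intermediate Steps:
m(J) = 2*J
C = -1/13 (C = 1/(2*2 - 17) = 1/(4 - 17) = 1/(-13) = -1/13 ≈ -0.076923)
h = -11 (h = 3 - 1*14 = 3 - 14 = -11)
o(f) = 8 (o(f) = 3 - 1*(-5) = 3 + 5 = 8)
v = 3910/13 (v = -1/13*(-3910) = 3910/13 ≈ 300.77)
v + (-174*172 + o(h)) = 3910/13 + (-174*172 + 8) = 3910/13 + (-29928 + 8) = 3910/13 - 29920 = -385050/13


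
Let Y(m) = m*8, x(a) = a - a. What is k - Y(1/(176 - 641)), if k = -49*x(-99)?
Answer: 8/465 ≈ 0.017204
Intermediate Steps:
x(a) = 0
k = 0 (k = -49*0 = 0)
Y(m) = 8*m
k - Y(1/(176 - 641)) = 0 - 8/(176 - 641) = 0 - 8/(-465) = 0 - 8*(-1)/465 = 0 - 1*(-8/465) = 0 + 8/465 = 8/465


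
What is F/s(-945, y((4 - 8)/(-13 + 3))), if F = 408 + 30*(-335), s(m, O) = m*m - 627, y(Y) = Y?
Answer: -1607/148733 ≈ -0.010805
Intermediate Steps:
s(m, O) = -627 + m**2 (s(m, O) = m**2 - 627 = -627 + m**2)
F = -9642 (F = 408 - 10050 = -9642)
F/s(-945, y((4 - 8)/(-13 + 3))) = -9642/(-627 + (-945)**2) = -9642/(-627 + 893025) = -9642/892398 = -9642*1/892398 = -1607/148733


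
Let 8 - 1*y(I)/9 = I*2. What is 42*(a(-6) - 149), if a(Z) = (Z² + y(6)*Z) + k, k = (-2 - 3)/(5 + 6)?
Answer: 47376/11 ≈ 4306.9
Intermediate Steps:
k = -5/11 ≈ -0.45455
y(I) = 72 - 18*I (y(I) = 72 - 9*I*2 = 72 - 18*I)
a(Z) = -5/11 + Z² - 36*Z (a(Z) = (Z² + (72 - 18*6)*Z) - 5/11 = (Z² + (72 - 108)*Z) - 5/11 = (Z² - 36*Z) - 5/11 = -5/11 + Z² - 36*Z)
42*(a(-6) - 149) = 42*((-5/11 + (-6)² - 36*(-6)) - 149) = 42*((-5/11 + 36 + 216) - 149) = 42*(2767/11 - 149) = 42*(1128/11) = 47376/11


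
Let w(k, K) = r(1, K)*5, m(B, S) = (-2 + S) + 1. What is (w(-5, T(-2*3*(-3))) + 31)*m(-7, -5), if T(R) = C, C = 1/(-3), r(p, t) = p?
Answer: -216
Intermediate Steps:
C = -1/3 ≈ -0.33333
m(B, S) = -1 + S
T(R) = -1/3
w(k, K) = 5 (w(k, K) = 1*5 = 5)
(w(-5, T(-2*3*(-3))) + 31)*m(-7, -5) = (5 + 31)*(-1 - 5) = 36*(-6) = -216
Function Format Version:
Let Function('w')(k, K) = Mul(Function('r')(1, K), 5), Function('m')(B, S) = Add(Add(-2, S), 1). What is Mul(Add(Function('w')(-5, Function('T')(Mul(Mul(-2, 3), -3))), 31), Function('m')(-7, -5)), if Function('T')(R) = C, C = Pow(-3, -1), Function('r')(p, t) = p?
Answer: -216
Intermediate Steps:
C = Rational(-1, 3) ≈ -0.33333
Function('m')(B, S) = Add(-1, S)
Function('T')(R) = Rational(-1, 3)
Function('w')(k, K) = 5 (Function('w')(k, K) = Mul(1, 5) = 5)
Mul(Add(Function('w')(-5, Function('T')(Mul(Mul(-2, 3), -3))), 31), Function('m')(-7, -5)) = Mul(Add(5, 31), Add(-1, -5)) = Mul(36, -6) = -216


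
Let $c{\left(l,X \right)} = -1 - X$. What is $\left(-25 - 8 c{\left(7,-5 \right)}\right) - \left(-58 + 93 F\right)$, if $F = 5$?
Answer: $-464$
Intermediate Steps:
$\left(-25 - 8 c{\left(7,-5 \right)}\right) - \left(-58 + 93 F\right) = \left(-25 - 8 \left(-1 - -5\right)\right) - \left(-58 + 93 \cdot 5\right) = \left(-25 - 8 \left(-1 + 5\right)\right) - \left(-58 + 465\right) = \left(-25 - 32\right) - 407 = -57 - 407 = -464$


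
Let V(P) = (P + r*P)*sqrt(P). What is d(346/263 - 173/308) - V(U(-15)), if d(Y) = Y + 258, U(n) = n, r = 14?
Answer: 20960101/81004 + 225*I*sqrt(15) ≈ 258.75 + 871.42*I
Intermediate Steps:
d(Y) = 258 + Y
V(P) = 15*P**(3/2) (V(P) = (P + 14*P)*sqrt(P) = (15*P)*sqrt(P) = 15*P**(3/2))
d(346/263 - 173/308) - V(U(-15)) = (258 + (346/263 - 173/308)) - 15*(-15)**(3/2) = (258 + (346*(1/263) - 173*1/308)) - 15*(-15*I*sqrt(15)) = (258 + (346/263 - 173/308)) - (-225)*I*sqrt(15) = (258 + 61069/81004) + 225*I*sqrt(15) = 20960101/81004 + 225*I*sqrt(15)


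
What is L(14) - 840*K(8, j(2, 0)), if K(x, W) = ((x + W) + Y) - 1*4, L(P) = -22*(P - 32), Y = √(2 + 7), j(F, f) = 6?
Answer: -10524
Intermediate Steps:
Y = 3 (Y = √9 = 3)
L(P) = 704 - 22*P (L(P) = -22*(-32 + P) = 704 - 22*P)
K(x, W) = -1 + W + x (K(x, W) = ((x + W) + 3) - 1*4 = ((W + x) + 3) - 4 = (3 + W + x) - 4 = -1 + W + x)
L(14) - 840*K(8, j(2, 0)) = (704 - 22*14) - 840*(-1 + 6 + 8) = (704 - 308) - 840*13 = 396 - 10920 = -10524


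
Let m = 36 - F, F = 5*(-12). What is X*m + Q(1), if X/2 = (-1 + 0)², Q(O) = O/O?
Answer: 193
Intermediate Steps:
F = -60
m = 96 (m = 36 - 1*(-60) = 36 + 60 = 96)
Q(O) = 1
X = 2 (X = 2*(-1 + 0)² = 2*(-1)² = 2*1 = 2)
X*m + Q(1) = 2*96 + 1 = 192 + 1 = 193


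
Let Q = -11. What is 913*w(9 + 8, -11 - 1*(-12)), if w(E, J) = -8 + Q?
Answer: -17347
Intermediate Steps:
w(E, J) = -19 (w(E, J) = -8 - 11 = -19)
913*w(9 + 8, -11 - 1*(-12)) = 913*(-19) = -17347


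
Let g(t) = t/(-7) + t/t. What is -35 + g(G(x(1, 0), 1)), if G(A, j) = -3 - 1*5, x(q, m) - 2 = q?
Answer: -230/7 ≈ -32.857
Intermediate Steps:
x(q, m) = 2 + q
G(A, j) = -8 (G(A, j) = -3 - 5 = -8)
g(t) = 1 - t/7 (g(t) = t*(-⅐) + 1 = -t/7 + 1 = 1 - t/7)
-35 + g(G(x(1, 0), 1)) = -35 + (1 - ⅐*(-8)) = -35 + (1 + 8/7) = -35 + 15/7 = -230/7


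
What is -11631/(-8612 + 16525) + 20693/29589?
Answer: -180405950/234137757 ≈ -0.77051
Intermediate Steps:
-11631/(-8612 + 16525) + 20693/29589 = -11631/7913 + 20693*(1/29589) = -11631*1/7913 + 20693/29589 = -11631/7913 + 20693/29589 = -180405950/234137757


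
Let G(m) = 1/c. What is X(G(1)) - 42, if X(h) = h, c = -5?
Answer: -211/5 ≈ -42.200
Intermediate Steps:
G(m) = -⅕ (G(m) = 1/(-5) = -⅕)
X(G(1)) - 42 = -⅕ - 42 = -211/5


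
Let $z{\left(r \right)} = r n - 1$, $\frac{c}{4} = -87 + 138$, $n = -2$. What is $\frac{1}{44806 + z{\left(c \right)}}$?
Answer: $\frac{1}{44397} \approx 2.2524 \cdot 10^{-5}$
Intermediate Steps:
$c = 204$ ($c = 4 \left(-87 + 138\right) = 4 \cdot 51 = 204$)
$z{\left(r \right)} = -1 - 2 r$ ($z{\left(r \right)} = r \left(-2\right) - 1 = - 2 r - 1 = -1 - 2 r$)
$\frac{1}{44806 + z{\left(c \right)}} = \frac{1}{44806 - 409} = \frac{1}{44397}$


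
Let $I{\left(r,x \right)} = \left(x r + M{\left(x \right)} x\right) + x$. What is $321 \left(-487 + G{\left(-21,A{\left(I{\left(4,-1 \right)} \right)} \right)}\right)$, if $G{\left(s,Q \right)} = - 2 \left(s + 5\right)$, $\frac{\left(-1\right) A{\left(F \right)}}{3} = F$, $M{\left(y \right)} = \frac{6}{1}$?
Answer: $-146055$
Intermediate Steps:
$M{\left(y \right)} = 6$ ($M{\left(y \right)} = 6 \cdot 1 = 6$)
$I{\left(r,x \right)} = 7 x + r x$ ($I{\left(r,x \right)} = \left(x r + 6 x\right) + x = \left(r x + 6 x\right) + x = \left(6 x + r x\right) + x = 7 x + r x$)
$A{\left(F \right)} = - 3 F$
$G{\left(s,Q \right)} = -10 - 2 s$ ($G{\left(s,Q \right)} = - 2 \left(5 + s\right) = -10 - 2 s$)
$321 \left(-487 + G{\left(-21,A{\left(I{\left(4,-1 \right)} \right)} \right)}\right) = 321 \left(-487 - -32\right) = 321 \left(-487 + \left(-10 + 42\right)\right) = 321 \left(-487 + 32\right) = 321 \left(-455\right) = -146055$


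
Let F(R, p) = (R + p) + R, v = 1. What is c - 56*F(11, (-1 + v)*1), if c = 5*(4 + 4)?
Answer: -1192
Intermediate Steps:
c = 40 (c = 5*8 = 40)
F(R, p) = p + 2*R
c - 56*F(11, (-1 + v)*1) = 40 - 56*((-1 + 1)*1 + 2*11) = 40 - 56*(0*1 + 22) = 40 - 56*(0 + 22) = 40 - 56*22 = 40 - 1232 = -1192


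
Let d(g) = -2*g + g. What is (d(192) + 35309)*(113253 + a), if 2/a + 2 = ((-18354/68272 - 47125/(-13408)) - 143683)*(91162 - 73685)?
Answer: 571368415574759454462742553/143664381310644377 ≈ 3.9771e+9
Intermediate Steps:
a = -114423872/143664381310644377 (a = 2/(-2 + ((-18354/68272 - 47125/(-13408)) - 143683)*(91162 - 73685)) = 2/(-2 + ((-18354*1/68272 - 47125*(-1/13408)) - 143683)*17477) = 2/(-2 + ((-9177/34136 + 47125/13408) - 143683)*17477) = 2/(-2 + (185701723/57211936 - 143683)*17477) = 2/(-2 - 8220196898565/57211936*17477) = 2/(-2 - 143664381196220505/57211936) = 2/(-143664381310644377/57211936) = 2*(-57211936/143664381310644377) = -114423872/143664381310644377 ≈ -7.9647e-10)
d(g) = -g
(d(192) + 35309)*(113253 + a) = (-1*192 + 35309)*(113253 - 114423872/143664381310644377) = (-192 + 35309)*(16270422176574293204509/143664381310644377) = 35117*(16270422176574293204509/143664381310644377) = 571368415574759454462742553/143664381310644377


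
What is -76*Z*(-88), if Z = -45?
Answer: -300960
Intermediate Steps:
-76*Z*(-88) = -76*(-45)*(-88) = 3420*(-88) = -300960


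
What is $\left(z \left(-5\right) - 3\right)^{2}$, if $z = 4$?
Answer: $529$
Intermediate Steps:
$\left(z \left(-5\right) - 3\right)^{2} = \left(4 \left(-5\right) - 3\right)^{2} = \left(-20 - 3\right)^{2} = \left(-23\right)^{2} = 529$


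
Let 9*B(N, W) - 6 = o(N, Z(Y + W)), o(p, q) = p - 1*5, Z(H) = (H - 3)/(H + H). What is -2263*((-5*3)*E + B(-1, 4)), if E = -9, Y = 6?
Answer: -305505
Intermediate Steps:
Z(H) = (-3 + H)/(2*H) (Z(H) = (-3 + H)/((2*H)) = (-3 + H)*(1/(2*H)) = (-3 + H)/(2*H))
o(p, q) = -5 + p (o(p, q) = p - 5 = -5 + p)
B(N, W) = ⅑ + N/9 (B(N, W) = ⅔ + (-5 + N)/9 = ⅔ + (-5/9 + N/9) = ⅑ + N/9)
-2263*((-5*3)*E + B(-1, 4)) = -2263*(-5*3*(-9) + (⅑ + (⅑)*(-1))) = -2263*(-15*(-9) + (⅑ - ⅑)) = -2263*(135 + 0) = -2263*135 = -305505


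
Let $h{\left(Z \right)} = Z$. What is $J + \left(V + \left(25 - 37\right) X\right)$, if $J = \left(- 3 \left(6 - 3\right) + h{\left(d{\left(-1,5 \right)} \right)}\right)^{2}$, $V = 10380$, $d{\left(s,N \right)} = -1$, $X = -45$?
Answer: $11020$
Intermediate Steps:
$J = 100$ ($J = \left(- 3 \left(6 - 3\right) - 1\right)^{2} = \left(\left(-3\right) 3 - 1\right)^{2} = \left(-9 - 1\right)^{2} = \left(-10\right)^{2} = 100$)
$J + \left(V + \left(25 - 37\right) X\right) = 100 + \left(10380 + \left(25 - 37\right) \left(-45\right)\right) = 100 + \left(10380 - -540\right) = 100 + \left(10380 + 540\right) = 100 + 10920 = 11020$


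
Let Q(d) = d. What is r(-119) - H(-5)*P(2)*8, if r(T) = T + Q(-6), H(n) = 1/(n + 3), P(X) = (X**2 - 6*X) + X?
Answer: -149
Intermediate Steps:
P(X) = X**2 - 5*X
H(n) = 1/(3 + n)
r(T) = -6 + T (r(T) = T - 6 = -6 + T)
r(-119) - H(-5)*P(2)*8 = (-6 - 119) - (2*(-5 + 2))/(3 - 5)*8 = -125 - (2*(-3))/(-2)*8 = -125 - (-1/2*(-6))*8 = -125 - 3*8 = -125 - 1*24 = -125 - 24 = -149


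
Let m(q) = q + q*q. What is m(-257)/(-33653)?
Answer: -65792/33653 ≈ -1.9550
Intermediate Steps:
m(q) = q + q²
m(-257)/(-33653) = -257*(1 - 257)/(-33653) = -257*(-256)*(-1/33653) = 65792*(-1/33653) = -65792/33653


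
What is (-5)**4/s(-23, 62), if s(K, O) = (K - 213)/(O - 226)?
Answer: 25625/59 ≈ 434.32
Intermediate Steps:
s(K, O) = (-213 + K)/(-226 + O)
(-5)**4/s(-23, 62) = (-5)**4/(((-213 - 23)/(-226 + 62))) = 625/((-236/(-164))) = 625/((-1/164*(-236))) = 625/(59/41) = 625*(41/59) = 25625/59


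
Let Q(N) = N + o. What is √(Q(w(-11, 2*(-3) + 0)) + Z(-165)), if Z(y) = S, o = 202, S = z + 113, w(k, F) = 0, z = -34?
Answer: √281 ≈ 16.763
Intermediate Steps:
S = 79 (S = -34 + 113 = 79)
Z(y) = 79
Q(N) = 202 + N (Q(N) = N + 202 = 202 + N)
√(Q(w(-11, 2*(-3) + 0)) + Z(-165)) = √((202 + 0) + 79) = √(202 + 79) = √281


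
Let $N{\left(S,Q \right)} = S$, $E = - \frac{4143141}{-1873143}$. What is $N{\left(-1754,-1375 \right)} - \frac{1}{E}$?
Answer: $- \frac{807660273}{460349} \approx -1754.5$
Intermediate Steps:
$E = \frac{460349}{208127}$ ($E = \left(-4143141\right) \left(- \frac{1}{1873143}\right) = \frac{460349}{208127} \approx 2.2119$)
$N{\left(-1754,-1375 \right)} - \frac{1}{E} = -1754 - \frac{1}{\frac{460349}{208127}} = -1754 - \frac{208127}{460349} = - \frac{807660273}{460349}$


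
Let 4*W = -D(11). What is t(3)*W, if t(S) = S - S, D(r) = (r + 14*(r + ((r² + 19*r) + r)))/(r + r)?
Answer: 0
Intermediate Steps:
D(r) = (14*r² + 295*r)/(2*r) (D(r) = (r + 14*(r + (r² + 20*r)))/((2*r)) = (r + 14*(r² + 21*r))*(1/(2*r)) = (r + (14*r² + 294*r))*(1/(2*r)) = (14*r² + 295*r)*(1/(2*r)) = (14*r² + 295*r)/(2*r))
t(S) = 0
W = -449/8 (W = (-(295/2 + 7*11))/4 = (-(295/2 + 77))/4 = (-1*449/2)/4 = (¼)*(-449/2) = -449/8 ≈ -56.125)
t(3)*W = 0*(-449/8) = 0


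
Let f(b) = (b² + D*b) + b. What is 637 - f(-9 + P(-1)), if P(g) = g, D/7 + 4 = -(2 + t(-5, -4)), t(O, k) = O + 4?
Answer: 197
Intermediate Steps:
t(O, k) = 4 + O
D = -35 (D = -28 + 7*(-(2 + (4 - 5))) = -28 + 7*(-(2 - 1)) = -28 + 7*(-1*1) = -28 + 7*(-1) = -28 - 7 = -35)
f(b) = b² - 34*b (f(b) = (b² - 35*b) + b = b² - 34*b)
637 - f(-9 + P(-1)) = 637 - (-9 - 1)*(-34 + (-9 - 1)) = 637 - (-10)*(-34 - 10) = 637 - (-10)*(-44) = 637 - 1*440 = 637 - 440 = 197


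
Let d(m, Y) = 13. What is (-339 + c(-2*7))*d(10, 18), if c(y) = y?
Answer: -4589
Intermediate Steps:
(-339 + c(-2*7))*d(10, 18) = (-339 - 2*7)*13 = (-339 - 14)*13 = -353*13 = -4589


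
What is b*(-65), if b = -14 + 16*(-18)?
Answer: 19630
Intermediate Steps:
b = -302 (b = -14 - 288 = -302)
b*(-65) = -302*(-65) = 19630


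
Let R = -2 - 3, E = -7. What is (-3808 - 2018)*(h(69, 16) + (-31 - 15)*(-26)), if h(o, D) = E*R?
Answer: -7171806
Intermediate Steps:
R = -5
h(o, D) = 35 (h(o, D) = -7*(-5) = 35)
(-3808 - 2018)*(h(69, 16) + (-31 - 15)*(-26)) = (-3808 - 2018)*(35 + (-31 - 15)*(-26)) = -5826*(35 - 46*(-26)) = -5826*(35 + 1196) = -5826*1231 = -7171806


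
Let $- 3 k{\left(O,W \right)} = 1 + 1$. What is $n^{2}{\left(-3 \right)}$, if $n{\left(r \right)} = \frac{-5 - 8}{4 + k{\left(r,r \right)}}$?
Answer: $\frac{1521}{100} \approx 15.21$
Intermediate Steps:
$k{\left(O,W \right)} = - \frac{2}{3}$ ($k{\left(O,W \right)} = - \frac{1 + 1}{3} = \left(- \frac{1}{3}\right) 2 = - \frac{2}{3}$)
$n{\left(r \right)} = - \frac{39}{10}$ ($n{\left(r \right)} = \frac{-5 - 8}{4 - \frac{2}{3}} = - \frac{13}{\frac{10}{3}} = \left(-13\right) \frac{3}{10} = - \frac{39}{10}$)
$n^{2}{\left(-3 \right)} = \left(- \frac{39}{10}\right)^{2} = \frac{1521}{100}$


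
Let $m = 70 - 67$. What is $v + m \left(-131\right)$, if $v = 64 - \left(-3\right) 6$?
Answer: $-311$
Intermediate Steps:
$m = 3$
$v = 82$ ($v = 64 - -18 = 64 + 18 = 82$)
$v + m \left(-131\right) = 82 + 3 \left(-131\right) = 82 - 393 = -311$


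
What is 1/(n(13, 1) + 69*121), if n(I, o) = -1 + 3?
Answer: 1/8351 ≈ 0.00011975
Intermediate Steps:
n(I, o) = 2
1/(n(13, 1) + 69*121) = 1/(2 + 69*121) = 1/(2 + 8349) = 1/8351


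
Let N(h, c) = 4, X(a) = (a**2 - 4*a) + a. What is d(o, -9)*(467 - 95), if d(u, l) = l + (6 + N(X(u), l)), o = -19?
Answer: 372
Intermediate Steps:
X(a) = a**2 - 3*a
d(u, l) = 10 + l (d(u, l) = l + (6 + 4) = l + 10 = 10 + l)
d(o, -9)*(467 - 95) = (10 - 9)*(467 - 95) = 1*372 = 372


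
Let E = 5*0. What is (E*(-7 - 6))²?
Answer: 0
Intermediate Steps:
E = 0
(E*(-7 - 6))² = (0*(-7 - 6))² = (0*(-13))² = 0² = 0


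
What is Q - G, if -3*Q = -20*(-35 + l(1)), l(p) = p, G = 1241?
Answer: -4403/3 ≈ -1467.7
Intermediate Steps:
Q = -680/3 (Q = -(-20)*(-35 + 1)/3 = -(-20)*(-34)/3 = -1/3*680 = -680/3 ≈ -226.67)
Q - G = -680/3 - 1*1241 = -680/3 - 1241 = -4403/3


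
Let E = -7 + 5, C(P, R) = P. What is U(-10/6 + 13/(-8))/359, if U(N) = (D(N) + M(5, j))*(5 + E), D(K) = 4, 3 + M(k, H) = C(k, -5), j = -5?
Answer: 18/359 ≈ 0.050139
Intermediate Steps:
M(k, H) = -3 + k
E = -2
U(N) = 18 (U(N) = (4 + (-3 + 5))*(5 - 2) = (4 + 2)*3 = 6*3 = 18)
U(-10/6 + 13/(-8))/359 = 18/359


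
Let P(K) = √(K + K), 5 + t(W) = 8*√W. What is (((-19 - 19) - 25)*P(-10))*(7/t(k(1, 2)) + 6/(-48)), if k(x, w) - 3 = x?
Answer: -2835*I*√5/44 ≈ -144.07*I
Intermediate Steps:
k(x, w) = 3 + x
t(W) = -5 + 8*√W
P(K) = √2*√K (P(K) = √(2*K) = √2*√K)
(((-19 - 19) - 25)*P(-10))*(7/t(k(1, 2)) + 6/(-48)) = (((-19 - 19) - 25)*(√2*√(-10)))*(7/(-5 + 8*√(3 + 1)) + 6/(-48)) = ((-38 - 25)*(√2*(I*√10)))*(7/(-5 + 8*√4) + 6*(-1/48)) = (-126*I*√5)*(7/(-5 + 8*2) - ⅛) = (-126*I*√5)*(7/(-5 + 16) - ⅛) = (-126*I*√5)*(7/11 - ⅛) = -126*I*√5*(45/88) = -2835*I*√5/44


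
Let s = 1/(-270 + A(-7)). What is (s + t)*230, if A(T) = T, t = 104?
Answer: 6625610/277 ≈ 23919.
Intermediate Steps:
s = -1/277 (s = 1/(-270 - 7) = 1/(-277) = -1/277 ≈ -0.0036101)
(s + t)*230 = (-1/277 + 104)*230 = (28807/277)*230 = 6625610/277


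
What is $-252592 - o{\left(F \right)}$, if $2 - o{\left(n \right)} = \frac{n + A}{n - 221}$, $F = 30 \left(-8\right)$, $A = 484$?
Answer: $- \frac{116446078}{461} \approx -2.5259 \cdot 10^{5}$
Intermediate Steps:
$F = -240$
$o{\left(n \right)} = 2 - \frac{484 + n}{-221 + n}$ ($o{\left(n \right)} = 2 - \frac{n + 484}{n - 221} = 2 - \frac{484 + n}{-221 + n}$)
$-252592 - o{\left(F \right)} = -252592 - \frac{-926 - 240}{-221 - 240} = -252592 - \frac{1}{-461} \left(-1166\right) = -252592 - \left(- \frac{1}{461}\right) \left(-1166\right) = -252592 - \frac{1166}{461} = - \frac{116446078}{461}$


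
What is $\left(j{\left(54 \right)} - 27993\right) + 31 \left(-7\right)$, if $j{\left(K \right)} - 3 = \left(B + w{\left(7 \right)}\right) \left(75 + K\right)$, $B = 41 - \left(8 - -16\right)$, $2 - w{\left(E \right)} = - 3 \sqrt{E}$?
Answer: $-25756 + 387 \sqrt{7} \approx -24732.0$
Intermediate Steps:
$w{\left(E \right)} = 2 + 3 \sqrt{E}$ ($w{\left(E \right)} = 2 - - 3 \sqrt{E} = 2 + 3 \sqrt{E}$)
$B = 17$ ($B = 41 - \left(8 + 16\right) = 41 - 24 = 17$)
$j{\left(K \right)} = 3 + \left(19 + 3 \sqrt{7}\right) \left(75 + K\right)$ ($j{\left(K \right)} = 3 + \left(17 + \left(2 + 3 \sqrt{7}\right)\right) \left(75 + K\right) = 3 + \left(19 + 3 \sqrt{7}\right) \left(75 + K\right)$)
$\left(j{\left(54 \right)} - 27993\right) + 31 \left(-7\right) = \left(\left(1428 + 19 \cdot 54 + 225 \sqrt{7} + 3 \cdot 54 \sqrt{7}\right) - 27993\right) + 31 \left(-7\right) = \left(\left(1428 + 1026 + 225 \sqrt{7} + 162 \sqrt{7}\right) - 27993\right) - 217 = \left(\left(2454 + 387 \sqrt{7}\right) - 27993\right) - 217 = \left(-25539 + 387 \sqrt{7}\right) - 217 = -25756 + 387 \sqrt{7}$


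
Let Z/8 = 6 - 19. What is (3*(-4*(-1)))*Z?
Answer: -1248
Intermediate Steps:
Z = -104 (Z = 8*(6 - 19) = 8*(-13) = -104)
(3*(-4*(-1)))*Z = (3*(-4*(-1)))*(-104) = (3*4)*(-104) = 12*(-104) = -1248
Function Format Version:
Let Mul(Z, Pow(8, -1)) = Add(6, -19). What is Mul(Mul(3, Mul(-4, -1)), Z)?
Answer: -1248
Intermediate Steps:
Z = -104 (Z = Mul(8, Add(6, -19)) = Mul(8, -13) = -104)
Mul(Mul(3, Mul(-4, -1)), Z) = Mul(Mul(3, Mul(-4, -1)), -104) = Mul(Mul(3, 4), -104) = Mul(12, -104) = -1248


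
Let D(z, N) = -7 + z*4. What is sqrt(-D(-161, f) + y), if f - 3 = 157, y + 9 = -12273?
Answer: I*sqrt(11631) ≈ 107.85*I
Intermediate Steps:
y = -12282 (y = -9 - 12273 = -12282)
f = 160 (f = 3 + 157 = 160)
D(z, N) = -7 + 4*z
sqrt(-D(-161, f) + y) = sqrt(-(-7 + 4*(-161)) - 12282) = sqrt(-(-7 - 644) - 12282) = sqrt(-1*(-651) - 12282) = sqrt(651 - 12282) = sqrt(-11631) = I*sqrt(11631)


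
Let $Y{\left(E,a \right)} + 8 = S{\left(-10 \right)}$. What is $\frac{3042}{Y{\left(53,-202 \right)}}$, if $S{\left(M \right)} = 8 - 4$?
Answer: $- \frac{1521}{2} \approx -760.5$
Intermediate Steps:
$S{\left(M \right)} = 4$ ($S{\left(M \right)} = 8 - 4 = 4$)
$Y{\left(E,a \right)} = -4$ ($Y{\left(E,a \right)} = -8 + 4 = -4$)
$\frac{3042}{Y{\left(53,-202 \right)}} = \frac{3042}{-4} = 3042 \left(- \frac{1}{4}\right) = - \frac{1521}{2}$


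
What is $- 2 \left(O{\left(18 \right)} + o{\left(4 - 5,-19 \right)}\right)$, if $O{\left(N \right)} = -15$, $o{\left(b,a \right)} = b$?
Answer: $32$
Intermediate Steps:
$- 2 \left(O{\left(18 \right)} + o{\left(4 - 5,-19 \right)}\right) = - 2 \left(-15 + \left(4 - 5\right)\right) = - 2 \left(-15 - 1\right) = \left(-2\right) \left(-16\right) = 32$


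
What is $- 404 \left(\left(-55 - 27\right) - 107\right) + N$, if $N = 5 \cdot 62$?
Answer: $76666$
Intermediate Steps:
$N = 310$
$- 404 \left(\left(-55 - 27\right) - 107\right) + N = - 404 \left(\left(-55 - 27\right) - 107\right) + 310 = - 404 \left(-82 - 107\right) + 310 = \left(-404\right) \left(-189\right) + 310 = 76356 + 310 = 76666$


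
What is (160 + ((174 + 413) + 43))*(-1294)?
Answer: -1022260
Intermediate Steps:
(160 + ((174 + 413) + 43))*(-1294) = (160 + (587 + 43))*(-1294) = (160 + 630)*(-1294) = 790*(-1294) = -1022260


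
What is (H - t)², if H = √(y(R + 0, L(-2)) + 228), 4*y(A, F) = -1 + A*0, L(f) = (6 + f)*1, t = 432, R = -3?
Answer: (864 - √911)²/4 ≈ 1.7381e+5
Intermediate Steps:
L(f) = 6 + f
y(A, F) = -¼ (y(A, F) = (-1 + A*0)/4 = (-1 + 0)/4 = (¼)*(-1) = -¼)
H = √911/2 (H = √(-¼ + 228) = √(911/4) = √911/2 ≈ 15.091)
(H - t)² = (√911/2 - 1*432)² = (√911/2 - 432)² = (-432 + √911/2)²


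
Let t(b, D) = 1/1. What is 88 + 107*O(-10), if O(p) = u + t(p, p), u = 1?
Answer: 302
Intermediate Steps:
t(b, D) = 1
O(p) = 2 (O(p) = 1 + 1 = 2)
88 + 107*O(-10) = 88 + 107*2 = 88 + 214 = 302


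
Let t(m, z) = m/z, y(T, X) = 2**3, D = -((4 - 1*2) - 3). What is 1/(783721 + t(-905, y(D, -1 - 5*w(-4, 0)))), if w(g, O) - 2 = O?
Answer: 8/6268863 ≈ 1.2761e-6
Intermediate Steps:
w(g, O) = 2 + O
D = 1 (D = -((4 - 2) - 3) = -(2 - 3) = -1*(-1) = 1)
y(T, X) = 8
1/(783721 + t(-905, y(D, -1 - 5*w(-4, 0)))) = 1/(783721 - 905/8) = 1/(6268863/8) = 8/6268863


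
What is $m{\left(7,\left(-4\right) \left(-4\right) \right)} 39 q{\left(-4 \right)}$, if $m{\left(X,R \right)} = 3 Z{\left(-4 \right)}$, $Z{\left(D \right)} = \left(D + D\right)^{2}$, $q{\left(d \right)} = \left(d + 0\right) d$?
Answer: $119808$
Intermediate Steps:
$q{\left(d \right)} = d^{2}$ ($q{\left(d \right)} = d d = d^{2}$)
$Z{\left(D \right)} = 4 D^{2}$ ($Z{\left(D \right)} = \left(2 D\right)^{2} = 4 D^{2}$)
$m{\left(X,R \right)} = 192$ ($m{\left(X,R \right)} = 3 \cdot 4 \left(-4\right)^{2} = 3 \cdot 4 \cdot 16 = 3 \cdot 64 = 192$)
$m{\left(7,\left(-4\right) \left(-4\right) \right)} 39 q{\left(-4 \right)} = 192 \cdot 39 \left(-4\right)^{2} = 7488 \cdot 16 = 119808$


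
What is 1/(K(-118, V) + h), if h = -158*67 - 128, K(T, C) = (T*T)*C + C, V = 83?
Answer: 1/1145061 ≈ 8.7332e-7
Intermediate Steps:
K(T, C) = C + C*T² (K(T, C) = T²*C + C = C*T² + C = C + C*T²)
h = -10714 (h = -10586 - 128 = -10714)
1/(K(-118, V) + h) = 1/(83*(1 + (-118)²) - 10714) = 1/(83*(1 + 13924) - 10714) = 1/(83*13925 - 10714) = 1/(1155775 - 10714) = 1/1145061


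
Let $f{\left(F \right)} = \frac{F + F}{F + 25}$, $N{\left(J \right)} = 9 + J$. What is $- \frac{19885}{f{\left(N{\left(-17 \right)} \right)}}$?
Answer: $\frac{338045}{16} \approx 21128.0$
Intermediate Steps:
$f{\left(F \right)} = \frac{2 F}{25 + F}$
$- \frac{19885}{f{\left(N{\left(-17 \right)} \right)}} = - \frac{19885}{2 \left(9 - 17\right) \frac{1}{25 + \left(9 - 17\right)}} = - \frac{19885}{2 \left(-8\right) \frac{1}{25 - 8}} = - \frac{19885}{2 \left(-8\right) \frac{1}{17}} = - \frac{19885}{- \frac{16}{17}} = \left(-19885\right) \left(- \frac{17}{16}\right) = \frac{338045}{16}$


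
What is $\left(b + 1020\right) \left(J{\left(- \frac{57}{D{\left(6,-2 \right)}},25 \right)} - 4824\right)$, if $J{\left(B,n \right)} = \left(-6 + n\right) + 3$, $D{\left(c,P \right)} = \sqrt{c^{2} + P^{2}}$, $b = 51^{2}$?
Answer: $-17388042$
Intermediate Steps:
$b = 2601$
$D{\left(c,P \right)} = \sqrt{P^{2} + c^{2}}$
$J{\left(B,n \right)} = -3 + n$
$\left(b + 1020\right) \left(J{\left(- \frac{57}{D{\left(6,-2 \right)}},25 \right)} - 4824\right) = \left(2601 + 1020\right) \left(\left(-3 + 25\right) - 4824\right) = 3621 \left(22 - 4824\right) = 3621 \left(-4802\right) = -17388042$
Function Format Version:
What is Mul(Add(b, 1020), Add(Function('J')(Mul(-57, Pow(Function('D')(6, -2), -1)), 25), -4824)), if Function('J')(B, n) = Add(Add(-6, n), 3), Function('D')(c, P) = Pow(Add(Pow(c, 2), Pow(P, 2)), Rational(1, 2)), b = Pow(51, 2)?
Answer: -17388042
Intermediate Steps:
b = 2601
Function('D')(c, P) = Pow(Add(Pow(P, 2), Pow(c, 2)), Rational(1, 2))
Function('J')(B, n) = Add(-3, n)
Mul(Add(b, 1020), Add(Function('J')(Mul(-57, Pow(Function('D')(6, -2), -1)), 25), -4824)) = Mul(Add(2601, 1020), Add(Add(-3, 25), -4824)) = Mul(3621, Add(22, -4824)) = Mul(3621, -4802) = -17388042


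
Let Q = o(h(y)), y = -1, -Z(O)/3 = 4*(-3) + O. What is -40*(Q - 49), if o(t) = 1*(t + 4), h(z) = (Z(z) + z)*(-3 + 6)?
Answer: -2760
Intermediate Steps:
Z(O) = 36 - 3*O (Z(O) = -3*(4*(-3) + O) = -3*(-12 + O) = 36 - 3*O)
h(z) = 108 - 6*z (h(z) = ((36 - 3*z) + z)*(-3 + 6) = (36 - 2*z)*3 = 108 - 6*z)
o(t) = 4 + t (o(t) = 1*(4 + t) = 4 + t)
Q = 118 (Q = 4 + (108 - 6*(-1)) = 4 + (108 + 6) = 4 + 114 = 118)
-40*(Q - 49) = -40*(118 - 49) = -40*69 = -2760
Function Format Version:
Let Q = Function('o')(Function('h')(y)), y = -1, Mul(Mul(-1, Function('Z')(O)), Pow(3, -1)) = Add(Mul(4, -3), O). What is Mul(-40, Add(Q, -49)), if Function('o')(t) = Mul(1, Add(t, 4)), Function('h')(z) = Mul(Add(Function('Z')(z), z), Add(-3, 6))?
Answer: -2760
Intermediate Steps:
Function('Z')(O) = Add(36, Mul(-3, O)) (Function('Z')(O) = Mul(-3, Add(Mul(4, -3), O)) = Mul(-3, Add(-12, O)) = Add(36, Mul(-3, O)))
Function('h')(z) = Add(108, Mul(-6, z)) (Function('h')(z) = Mul(Add(Add(36, Mul(-3, z)), z), Add(-3, 6)) = Mul(Add(36, Mul(-2, z)), 3) = Add(108, Mul(-6, z)))
Function('o')(t) = Add(4, t) (Function('o')(t) = Mul(1, Add(4, t)) = Add(4, t))
Q = 118 (Q = Add(4, Add(108, Mul(-6, -1))) = Add(4, Add(108, 6)) = Add(4, 114) = 118)
Mul(-40, Add(Q, -49)) = Mul(-40, Add(118, -49)) = Mul(-40, 69) = -2760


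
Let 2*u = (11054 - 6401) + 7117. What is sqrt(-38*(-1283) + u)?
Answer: 3*sqrt(6071) ≈ 233.75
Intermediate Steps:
u = 5885 (u = ((11054 - 6401) + 7117)/2 = (4653 + 7117)/2 = (1/2)*11770 = 5885)
sqrt(-38*(-1283) + u) = sqrt(-38*(-1283) + 5885) = sqrt(48754 + 5885) = sqrt(54639) = 3*sqrt(6071)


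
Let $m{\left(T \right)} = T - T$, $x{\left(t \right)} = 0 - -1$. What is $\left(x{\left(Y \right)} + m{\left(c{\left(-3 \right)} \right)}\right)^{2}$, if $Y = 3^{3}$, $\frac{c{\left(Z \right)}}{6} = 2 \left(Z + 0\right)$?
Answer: $1$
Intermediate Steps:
$c{\left(Z \right)} = 12 Z$ ($c{\left(Z \right)} = 6 \cdot 2 \left(Z + 0\right) = 6 \cdot 2 Z = 12 Z$)
$Y = 27$
$x{\left(t \right)} = 1$ ($x{\left(t \right)} = 0 + 1 = 1$)
$m{\left(T \right)} = 0$
$\left(x{\left(Y \right)} + m{\left(c{\left(-3 \right)} \right)}\right)^{2} = \left(1 + 0\right)^{2} = 1^{2} = 1$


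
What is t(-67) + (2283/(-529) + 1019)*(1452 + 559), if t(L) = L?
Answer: 1079405005/529 ≈ 2.0405e+6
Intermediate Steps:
t(-67) + (2283/(-529) + 1019)*(1452 + 559) = -67 + (2283/(-529) + 1019)*(1452 + 559) = -67 + (2283*(-1/529) + 1019)*2011 = -67 + (-2283/529 + 1019)*2011 = -67 + (536768/529)*2011 = -67 + 1079440448/529 = 1079405005/529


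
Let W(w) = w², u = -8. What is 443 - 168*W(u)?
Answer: -10309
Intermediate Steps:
443 - 168*W(u) = 443 - 168*(-8)² = 443 - 168*64 = 443 - 10752 = -10309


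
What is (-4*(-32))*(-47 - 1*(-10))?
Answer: -4736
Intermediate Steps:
(-4*(-32))*(-47 - 1*(-10)) = 128*(-47 + 10) = 128*(-37) = -4736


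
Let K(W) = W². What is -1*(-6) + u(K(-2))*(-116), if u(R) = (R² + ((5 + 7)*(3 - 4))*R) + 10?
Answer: 2558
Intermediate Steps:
u(R) = 10 + R² - 12*R (u(R) = (R² + (12*(-1))*R) + 10 = (R² - 12*R) + 10 = 10 + R² - 12*R)
-1*(-6) + u(K(-2))*(-116) = -1*(-6) + (10 + ((-2)²)² - 12*(-2)²)*(-116) = 6 + (10 + 4² - 12*4)*(-116) = 6 + (10 + 16 - 48)*(-116) = 6 - 22*(-116) = 6 + 2552 = 2558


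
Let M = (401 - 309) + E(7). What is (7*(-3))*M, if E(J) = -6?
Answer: -1806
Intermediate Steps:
M = 86 (M = (401 - 309) - 6 = 92 - 6 = 86)
(7*(-3))*M = (7*(-3))*86 = -21*86 = -1806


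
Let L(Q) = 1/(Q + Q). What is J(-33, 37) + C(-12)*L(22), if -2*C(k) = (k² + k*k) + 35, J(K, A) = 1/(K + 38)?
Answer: -1527/440 ≈ -3.4705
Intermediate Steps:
J(K, A) = 1/(38 + K)
L(Q) = 1/(2*Q)
C(k) = -35/2 - k² (C(k) = -((k² + k*k) + 35)/2 = -((k² + k²) + 35)/2 = -(2*k² + 35)/2 = -(35 + 2*k²)/2 = -35/2 - k²)
J(-33, 37) + C(-12)*L(22) = 1/(38 - 33) + (-35/2 - 1*(-12)²)*((½)/22) = 1/5 + (-35/2 - 1*144)*((½)*(1/22)) = ⅕ + (-35/2 - 144)*(1/44) = ⅕ - 323/2*1/44 = ⅕ - 323/88 = -1527/440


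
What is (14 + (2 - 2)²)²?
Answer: 196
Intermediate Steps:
(14 + (2 - 2)²)² = (14 + 0²)² = (14 + 0)² = 14² = 196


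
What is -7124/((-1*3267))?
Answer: 7124/3267 ≈ 2.1806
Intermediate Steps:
-7124/((-1*3267)) = -7124/(-3267) = -7124*(-1/3267) = 7124/3267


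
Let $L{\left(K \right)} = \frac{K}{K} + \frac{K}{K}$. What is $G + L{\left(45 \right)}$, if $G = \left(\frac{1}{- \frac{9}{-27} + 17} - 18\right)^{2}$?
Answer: $\frac{875897}{2704} \approx 323.93$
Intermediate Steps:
$L{\left(K \right)} = 2$ ($L{\left(K \right)} = 1 + 1 = 2$)
$G = \frac{870489}{2704}$ ($G = \left(\frac{1}{\left(-9\right) \left(- \frac{1}{27}\right) + 17} - 18\right)^{2} = \left(\frac{1}{\frac{1}{3} + 17} - 18\right)^{2} = \left(\frac{1}{\frac{52}{3}} - 18\right)^{2} = \left(\frac{3}{52} - 18\right)^{2} = \left(- \frac{933}{52}\right)^{2} = \frac{870489}{2704} \approx 321.93$)
$G + L{\left(45 \right)} = \frac{870489}{2704} + 2 = \frac{875897}{2704}$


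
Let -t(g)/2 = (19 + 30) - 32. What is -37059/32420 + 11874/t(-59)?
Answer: -193107543/551140 ≈ -350.38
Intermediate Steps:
t(g) = -34 (t(g) = -2*((19 + 30) - 32) = -2*(49 - 32) = -2*17 = -34)
-37059/32420 + 11874/t(-59) = -37059/32420 + 11874/(-34) = -37059*1/32420 + 11874*(-1/34) = -37059/32420 - 5937/17 = -193107543/551140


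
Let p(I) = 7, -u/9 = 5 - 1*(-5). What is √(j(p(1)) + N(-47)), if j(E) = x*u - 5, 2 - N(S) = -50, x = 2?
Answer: I*√133 ≈ 11.533*I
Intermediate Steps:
u = -90 (u = -9*(5 - 1*(-5)) = -9*(5 + 5) = -9*10 = -90)
N(S) = 52 (N(S) = 2 - 1*(-50) = 2 + 50 = 52)
j(E) = -185 (j(E) = 2*(-90) - 5 = -180 - 5 = -185)
√(j(p(1)) + N(-47)) = √(-185 + 52) = √(-133) = I*√133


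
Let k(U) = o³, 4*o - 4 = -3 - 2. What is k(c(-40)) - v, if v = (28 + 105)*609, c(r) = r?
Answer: -5183809/64 ≈ -80997.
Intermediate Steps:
o = -¼ (o = 1 + (-3 - 2)/4 = 1 + (¼)*(-5) = 1 - 5/4 = -¼ ≈ -0.25000)
v = 80997 (v = 133*609 = 80997)
k(U) = -1/64 (k(U) = (-¼)³ = -1/64)
k(c(-40)) - v = -1/64 - 1*80997 = -1/64 - 80997 = -5183809/64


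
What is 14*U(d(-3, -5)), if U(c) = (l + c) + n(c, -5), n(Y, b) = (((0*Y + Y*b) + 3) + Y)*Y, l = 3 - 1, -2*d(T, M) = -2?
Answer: 28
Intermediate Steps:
d(T, M) = 1 (d(T, M) = -1/2*(-2) = 1)
l = 2
n(Y, b) = Y*(3 + Y + Y*b) (n(Y, b) = (((0 + Y*b) + 3) + Y)*Y = ((Y*b + 3) + Y)*Y = ((3 + Y*b) + Y)*Y = (3 + Y + Y*b)*Y = Y*(3 + Y + Y*b))
U(c) = 2 + c + c*(3 - 4*c) (U(c) = (2 + c) + c*(3 + c + c*(-5)) = (2 + c) + c*(3 + c - 5*c) = (2 + c) + c*(3 - 4*c) = 2 + c + c*(3 - 4*c))
14*U(d(-3, -5)) = 14*(2 + 1 + 1*(3 - 4*1)) = 14*(2 + 1 + 1*(3 - 4)) = 14*(2 + 1 + 1*(-1)) = 14*(2 + 1 - 1) = 14*2 = 28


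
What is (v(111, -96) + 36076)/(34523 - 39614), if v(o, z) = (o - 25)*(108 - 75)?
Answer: -38914/5091 ≈ -7.6437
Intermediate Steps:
v(o, z) = -825 + 33*o (v(o, z) = (-25 + o)*33 = -825 + 33*o)
(v(111, -96) + 36076)/(34523 - 39614) = ((-825 + 33*111) + 36076)/(34523 - 39614) = ((-825 + 3663) + 36076)/(-5091) = (2838 + 36076)*(-1/5091) = 38914*(-1/5091) = -38914/5091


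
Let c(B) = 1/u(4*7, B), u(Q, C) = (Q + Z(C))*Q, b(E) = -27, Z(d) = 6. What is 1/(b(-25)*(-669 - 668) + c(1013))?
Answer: 952/34366249 ≈ 2.7702e-5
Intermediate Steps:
u(Q, C) = Q*(6 + Q) (u(Q, C) = (Q + 6)*Q = (6 + Q)*Q = Q*(6 + Q))
c(B) = 1/952 (c(B) = 1/((4*7)*(6 + 4*7)) = 1/(28*(6 + 28)) = 1/(28*34) = 1/952)
1/(b(-25)*(-669 - 668) + c(1013)) = 1/(-27*(-669 - 668) + 1/952) = 1/(-27*(-1337) + 1/952) = 1/(36099 + 1/952) = 1/(34366249/952) = 952/34366249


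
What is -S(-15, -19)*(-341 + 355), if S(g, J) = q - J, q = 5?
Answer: -336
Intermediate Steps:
S(g, J) = 5 - J
-S(-15, -19)*(-341 + 355) = -(5 - 1*(-19))*(-341 + 355) = -(5 + 19)*14 = -24*14 = -1*336 = -336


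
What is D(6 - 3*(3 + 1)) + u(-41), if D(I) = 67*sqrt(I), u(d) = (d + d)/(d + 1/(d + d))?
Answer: 6724/3363 + 67*I*sqrt(6) ≈ 1.9994 + 164.12*I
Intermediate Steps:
u(d) = 2*d/(d + 1/(2*d)) (u(d) = (2*d)/(d + 1/(2*d)) = 2*d/(d + 1/(2*d)))
D(6 - 3*(3 + 1)) + u(-41) = 67*sqrt(6 - 3*(3 + 1)) + 4*(-41)**2/(1 + 2*(-41)**2) = 67*sqrt(6 - 3*4) + 4*1681/(1 + 2*1681) = 67*sqrt(6 - 12) + 4*1681/(1 + 3362) = 67*sqrt(-6) + 4*1681/3363 = 67*(I*sqrt(6)) + 4*1681*(1/3363) = 67*I*sqrt(6) + 6724/3363 = 6724/3363 + 67*I*sqrt(6)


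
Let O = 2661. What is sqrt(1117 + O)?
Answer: sqrt(3778) ≈ 61.465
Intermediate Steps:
sqrt(1117 + O) = sqrt(1117 + 2661) = sqrt(3778)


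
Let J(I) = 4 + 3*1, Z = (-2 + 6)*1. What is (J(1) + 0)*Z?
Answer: 28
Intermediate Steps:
Z = 4 (Z = 4*1 = 4)
J(I) = 7 (J(I) = 4 + 3 = 7)
(J(1) + 0)*Z = (7 + 0)*4 = 7*4 = 28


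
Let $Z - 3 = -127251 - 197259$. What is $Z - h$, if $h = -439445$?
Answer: $114938$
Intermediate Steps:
$Z = -324507$ ($Z = 3 - 324510 = -324507$)
$Z - h = -324507 - -439445 = -324507 + 439445 = 114938$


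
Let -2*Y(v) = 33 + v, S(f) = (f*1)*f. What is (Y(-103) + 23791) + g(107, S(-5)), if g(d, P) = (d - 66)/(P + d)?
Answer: 3145073/132 ≈ 23826.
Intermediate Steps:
S(f) = f**2 (S(f) = f*f = f**2)
g(d, P) = (-66 + d)/(P + d)
Y(v) = -33/2 - v/2 (Y(v) = -(33 + v)/2 = -33/2 - v/2)
(Y(-103) + 23791) + g(107, S(-5)) = ((-33/2 - 1/2*(-103)) + 23791) + (-66 + 107)/((-5)**2 + 107) = ((-33/2 + 103/2) + 23791) + 41/(25 + 107) = (35 + 23791) + 41/132 = 23826 + (1/132)*41 = 23826 + 41/132 = 3145073/132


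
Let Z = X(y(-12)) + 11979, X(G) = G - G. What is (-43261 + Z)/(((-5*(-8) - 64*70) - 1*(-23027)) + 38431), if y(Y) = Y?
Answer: -15641/28509 ≈ -0.54863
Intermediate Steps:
X(G) = 0
Z = 11979 (Z = 0 + 11979 = 11979)
(-43261 + Z)/(((-5*(-8) - 64*70) - 1*(-23027)) + 38431) = (-43261 + 11979)/(((-5*(-8) - 64*70) - 1*(-23027)) + 38431) = -31282/(((40 - 4480) + 23027) + 38431) = -31282/((-4440 + 23027) + 38431) = -31282/(18587 + 38431) = -31282/57018 = -31282*1/57018 = -15641/28509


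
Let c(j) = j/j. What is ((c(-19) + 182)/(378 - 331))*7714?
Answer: 1411662/47 ≈ 30035.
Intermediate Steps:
c(j) = 1
((c(-19) + 182)/(378 - 331))*7714 = ((1 + 182)/(378 - 331))*7714 = (183/47)*7714 = 1411662/47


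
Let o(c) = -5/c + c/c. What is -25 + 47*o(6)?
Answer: -103/6 ≈ -17.167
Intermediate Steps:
o(c) = 1 - 5/c (o(c) = -5/c + 1 = 1 - 5/c)
-25 + 47*o(6) = -25 + 47*((-5 + 6)/6) = -25 + 47*((⅙)*1) = -25 + 47*(⅙) = -25 + 47/6 = -103/6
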